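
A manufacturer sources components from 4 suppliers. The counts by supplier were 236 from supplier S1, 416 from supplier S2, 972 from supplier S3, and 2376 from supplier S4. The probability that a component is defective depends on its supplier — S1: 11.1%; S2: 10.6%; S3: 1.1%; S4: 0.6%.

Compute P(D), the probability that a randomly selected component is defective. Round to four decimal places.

Total: 236 + 416 + 972 + 2376 = 4000.
P(S1) = 236/4000 = 0.059. P(S2) = 416/4000 = 0.104. P(S3) = 972/4000 = 0.243. P(S4) = 2376/4000 = 0.594.
By the law of total probability,
P(D) = P(D|S1)·P(S1) + P(D|S2)·P(S2) + P(D|S3)·P(S3) + P(D|S4)·P(S4)
      = 0.111·0.059 + 0.106·0.104 + 0.011·0.243 + 0.006·0.594
      = 0.006549 + 0.011024 + 0.002673 + 0.003564 = 0.02381

P(D) ≈ 0.0238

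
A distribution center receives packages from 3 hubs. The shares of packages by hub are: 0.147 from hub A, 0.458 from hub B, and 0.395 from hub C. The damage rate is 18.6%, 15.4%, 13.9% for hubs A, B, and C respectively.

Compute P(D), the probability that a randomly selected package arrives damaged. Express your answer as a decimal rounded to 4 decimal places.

By the law of total probability,
P(D) = P(D|A)·P(A) + P(D|B)·P(B) + P(D|C)·P(C)
      = 0.186·0.147 + 0.154·0.458 + 0.139·0.395
      = 0.027342 + 0.070532 + 0.054905 = 0.152779

P(D) ≈ 0.1528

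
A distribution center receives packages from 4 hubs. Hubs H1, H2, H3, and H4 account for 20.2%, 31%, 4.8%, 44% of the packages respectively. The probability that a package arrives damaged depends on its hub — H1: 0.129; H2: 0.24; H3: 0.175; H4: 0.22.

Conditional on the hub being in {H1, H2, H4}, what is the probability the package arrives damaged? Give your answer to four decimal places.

Let S = {H1, H2, H4}.
P(S) = 0.202 + 0.31 + 0.44 = 0.952.
P(D ∩ S) = 0.129·0.202 + 0.24·0.31 + 0.22·0.44 = 0.026058 + 0.0744 + 0.0968 = 0.197258.
P(D | S) = 0.197258 / 0.952 = 0.207204…

P(D|S) ≈ 0.2072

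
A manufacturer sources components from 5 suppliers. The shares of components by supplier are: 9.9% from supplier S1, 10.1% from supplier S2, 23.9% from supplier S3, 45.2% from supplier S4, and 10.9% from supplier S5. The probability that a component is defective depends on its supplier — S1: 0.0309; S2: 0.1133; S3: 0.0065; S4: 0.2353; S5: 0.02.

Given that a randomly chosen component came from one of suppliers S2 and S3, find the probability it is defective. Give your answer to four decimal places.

Let S = {S2, S3}.
P(S) = 0.101 + 0.239 = 0.34.
P(D ∩ S) = 0.1133·0.101 + 0.0065·0.239 = 0.0114433 + 0.0015535 = 0.0129968.
P(D | S) = 0.0129968 / 0.34 = 0.038226…

0.0382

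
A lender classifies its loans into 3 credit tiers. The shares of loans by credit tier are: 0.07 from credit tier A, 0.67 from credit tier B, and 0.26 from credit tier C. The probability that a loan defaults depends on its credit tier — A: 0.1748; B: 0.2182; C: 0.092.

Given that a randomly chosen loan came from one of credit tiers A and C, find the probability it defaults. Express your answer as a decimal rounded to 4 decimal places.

Let S = {A, C}.
P(S) = 0.07 + 0.26 = 0.33.
P(D ∩ S) = 0.1748·0.07 + 0.092·0.26 = 0.012236 + 0.02392 = 0.036156.
P(D | S) = 0.036156 / 0.33 = 0.109564…

0.1096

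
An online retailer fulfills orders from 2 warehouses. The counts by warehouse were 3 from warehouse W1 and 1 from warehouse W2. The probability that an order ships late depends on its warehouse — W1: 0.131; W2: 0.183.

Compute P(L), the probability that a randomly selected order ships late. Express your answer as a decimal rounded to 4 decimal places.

Total: 3 + 1 = 4.
P(W1) = 3/4 = 0.75. P(W2) = 1/4 = 0.25.
Summing over the partition,
P(L) = P(L|W1)·P(W1) + P(L|W2)·P(W2)
      = 0.131·0.75 + 0.183·0.25
      = 0.09825 + 0.04575 = 0.144

0.1440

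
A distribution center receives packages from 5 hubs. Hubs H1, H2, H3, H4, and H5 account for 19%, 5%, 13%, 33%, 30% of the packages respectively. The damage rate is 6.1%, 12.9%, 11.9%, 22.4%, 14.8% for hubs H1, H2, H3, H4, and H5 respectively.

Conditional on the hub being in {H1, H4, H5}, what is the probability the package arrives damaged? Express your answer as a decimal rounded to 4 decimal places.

Let S = {H1, H4, H5}.
P(S) = 0.19 + 0.33 + 0.3 = 0.82.
P(D ∩ S) = 0.061·0.19 + 0.224·0.33 + 0.148·0.3 = 0.01159 + 0.07392 + 0.0444 = 0.12991.
P(D | S) = 0.12991 / 0.82 = 0.158427…

0.1584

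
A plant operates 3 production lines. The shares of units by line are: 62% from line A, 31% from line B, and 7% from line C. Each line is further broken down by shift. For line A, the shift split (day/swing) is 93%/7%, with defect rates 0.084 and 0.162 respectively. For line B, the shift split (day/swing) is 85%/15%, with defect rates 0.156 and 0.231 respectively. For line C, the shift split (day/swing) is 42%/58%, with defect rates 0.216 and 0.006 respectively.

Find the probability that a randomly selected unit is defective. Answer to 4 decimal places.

P(D) ≈ 0.1139

P(D|A) = 0.93·0.084 + 0.07·0.162 = 0.07812 + 0.01134 = 0.08946
P(D|B) = 0.85·0.156 + 0.15·0.231 = 0.1326 + 0.03465 = 0.16725
P(D|C) = 0.42·0.216 + 0.58·0.006 = 0.09072 + 0.00348 = 0.0942
By total probability over the outer partition,
P(D) = 0.62·0.08946 + 0.31·0.16725 + 0.07·0.0942
      = 0.0554652 + 0.0518475 + 0.006594 = 0.1139067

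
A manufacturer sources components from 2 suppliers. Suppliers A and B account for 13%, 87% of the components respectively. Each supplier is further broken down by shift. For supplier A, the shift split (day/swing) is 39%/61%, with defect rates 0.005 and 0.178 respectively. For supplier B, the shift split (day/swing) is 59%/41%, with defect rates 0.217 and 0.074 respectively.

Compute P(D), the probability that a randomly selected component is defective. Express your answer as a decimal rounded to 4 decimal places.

0.1522

P(D|A) = 0.39·0.005 + 0.61·0.178 = 0.00195 + 0.10858 = 0.11053
P(D|B) = 0.59·0.217 + 0.41·0.074 = 0.12803 + 0.03034 = 0.15837
Then overall,
P(D) = 0.13·0.11053 + 0.87·0.15837
      = 0.0143689 + 0.1377819 = 0.1521508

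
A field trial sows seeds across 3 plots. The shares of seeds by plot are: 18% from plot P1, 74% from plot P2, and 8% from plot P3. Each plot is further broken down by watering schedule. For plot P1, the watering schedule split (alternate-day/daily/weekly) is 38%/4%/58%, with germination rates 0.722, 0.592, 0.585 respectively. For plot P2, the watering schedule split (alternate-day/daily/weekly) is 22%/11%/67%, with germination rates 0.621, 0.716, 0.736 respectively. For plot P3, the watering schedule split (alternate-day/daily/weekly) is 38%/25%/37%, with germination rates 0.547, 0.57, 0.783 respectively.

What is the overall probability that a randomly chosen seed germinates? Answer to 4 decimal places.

P(G|P1) = 0.38·0.722 + 0.04·0.592 + 0.58·0.585 = 0.27436 + 0.02368 + 0.3393 = 0.63734
P(G|P2) = 0.22·0.621 + 0.11·0.716 + 0.67·0.736 = 0.13662 + 0.07876 + 0.49312 = 0.7085
P(G|P3) = 0.38·0.547 + 0.25·0.57 + 0.37·0.783 = 0.20786 + 0.1425 + 0.28971 = 0.64007
By total probability over the outer partition,
P(G) = 0.18·0.63734 + 0.74·0.7085 + 0.08·0.64007
      = 0.1147212 + 0.52429 + 0.0512056 = 0.6902168

P(G) ≈ 0.6902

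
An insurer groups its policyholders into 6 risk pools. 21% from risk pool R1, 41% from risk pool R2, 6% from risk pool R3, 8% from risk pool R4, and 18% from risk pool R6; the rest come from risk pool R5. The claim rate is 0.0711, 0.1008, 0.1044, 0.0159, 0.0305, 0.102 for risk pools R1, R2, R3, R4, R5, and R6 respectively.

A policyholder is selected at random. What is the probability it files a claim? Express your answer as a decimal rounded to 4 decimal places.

P(R5) = 1 − (0.21 + 0.41 + 0.06 + 0.08 + 0.18) = 0.06.
P(C) = P(C|R1)·P(R1) + P(C|R2)·P(R2) + P(C|R3)·P(R3) + P(C|R4)·P(R4) + P(C|R5)·P(R5) + P(C|R6)·P(R6)
      = 0.0711·0.21 + 0.1008·0.41 + 0.1044·0.06 + 0.0159·0.08 + 0.0305·0.06 + 0.102·0.18
      = 0.014931 + 0.041328 + 0.006264 + 0.001272 + 0.00183 + 0.01836 = 0.083985

0.0840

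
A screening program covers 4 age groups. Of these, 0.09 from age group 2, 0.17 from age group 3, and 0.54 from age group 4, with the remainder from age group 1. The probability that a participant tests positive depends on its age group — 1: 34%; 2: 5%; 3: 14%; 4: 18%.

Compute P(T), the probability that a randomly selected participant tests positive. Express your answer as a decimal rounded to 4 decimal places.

0.1935

P(1) = 1 − (0.09 + 0.17 + 0.54) = 0.2.
By the law of total probability,
P(T) = P(T|1)·P(1) + P(T|2)·P(2) + P(T|3)·P(3) + P(T|4)·P(4)
      = 0.34·0.2 + 0.05·0.09 + 0.14·0.17 + 0.18·0.54
      = 0.068 + 0.0045 + 0.0238 + 0.0972 = 0.1935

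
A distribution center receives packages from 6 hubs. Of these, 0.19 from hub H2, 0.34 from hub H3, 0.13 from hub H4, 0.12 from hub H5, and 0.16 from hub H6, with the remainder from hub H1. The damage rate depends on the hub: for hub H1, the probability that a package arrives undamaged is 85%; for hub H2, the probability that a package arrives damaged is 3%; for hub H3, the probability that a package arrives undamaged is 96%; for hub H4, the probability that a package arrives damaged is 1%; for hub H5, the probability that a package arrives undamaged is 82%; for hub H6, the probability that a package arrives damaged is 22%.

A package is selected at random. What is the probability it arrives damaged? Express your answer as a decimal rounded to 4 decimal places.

P(D) ≈ 0.0864

P(H1) = 1 − (0.19 + 0.34 + 0.13 + 0.12 + 0.16) = 0.06.
P(D|H1) = 1 − 0.85 = 0.15.
P(D|H3) = 1 − 0.96 = 0.04.
P(D|H5) = 1 − 0.82 = 0.18.
By the law of total probability,
P(D) = P(D|H1)·P(H1) + P(D|H2)·P(H2) + P(D|H3)·P(H3) + P(D|H4)·P(H4) + P(D|H5)·P(H5) + P(D|H6)·P(H6)
      = 0.15·0.06 + 0.03·0.19 + 0.04·0.34 + 0.01·0.13 + 0.18·0.12 + 0.22·0.16
      = 0.009 + 0.0057 + 0.0136 + 0.0013 + 0.0216 + 0.0352 = 0.0864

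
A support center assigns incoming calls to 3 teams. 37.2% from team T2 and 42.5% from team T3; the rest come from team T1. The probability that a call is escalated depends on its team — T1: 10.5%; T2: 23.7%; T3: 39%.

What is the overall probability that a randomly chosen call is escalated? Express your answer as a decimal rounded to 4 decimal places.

P(E) ≈ 0.2752

P(T1) = 1 − (0.372 + 0.425) = 0.203.
P(E) = P(E|T1)·P(T1) + P(E|T2)·P(T2) + P(E|T3)·P(T3)
      = 0.105·0.203 + 0.237·0.372 + 0.39·0.425
      = 0.021315 + 0.088164 + 0.16575 = 0.275229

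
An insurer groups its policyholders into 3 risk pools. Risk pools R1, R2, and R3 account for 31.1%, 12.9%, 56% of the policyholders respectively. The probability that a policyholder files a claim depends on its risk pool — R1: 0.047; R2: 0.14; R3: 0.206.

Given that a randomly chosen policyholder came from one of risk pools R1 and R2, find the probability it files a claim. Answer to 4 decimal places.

Let S = {R1, R2}.
P(S) = 0.311 + 0.129 = 0.44.
P(C ∩ S) = 0.047·0.311 + 0.14·0.129 = 0.014617 + 0.01806 = 0.032677.
P(C | S) = 0.032677 / 0.44 = 0.074266…

P(C|S) ≈ 0.0743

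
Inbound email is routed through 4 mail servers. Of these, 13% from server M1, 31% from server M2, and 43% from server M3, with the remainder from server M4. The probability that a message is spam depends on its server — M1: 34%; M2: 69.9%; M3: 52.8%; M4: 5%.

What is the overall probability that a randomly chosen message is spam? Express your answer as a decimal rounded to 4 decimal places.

P(M4) = 1 − (0.13 + 0.31 + 0.43) = 0.13.
By the law of total probability,
P(S) = P(S|M1)·P(M1) + P(S|M2)·P(M2) + P(S|M3)·P(M3) + P(S|M4)·P(M4)
      = 0.34·0.13 + 0.699·0.31 + 0.528·0.43 + 0.05·0.13
      = 0.0442 + 0.21669 + 0.22704 + 0.0065 = 0.49443

0.4944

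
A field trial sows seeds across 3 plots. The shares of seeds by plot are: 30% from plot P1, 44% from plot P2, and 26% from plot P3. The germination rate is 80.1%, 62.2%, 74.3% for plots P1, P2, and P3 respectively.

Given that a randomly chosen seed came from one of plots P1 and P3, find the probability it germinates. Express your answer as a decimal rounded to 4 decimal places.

P(G|S) ≈ 0.7741

Let S = {P1, P3}.
P(S) = 0.3 + 0.26 = 0.56.
P(G ∩ S) = 0.801·0.3 + 0.743·0.26 = 0.2403 + 0.19318 = 0.43348.
P(G | S) = 0.43348 / 0.56 = 0.774071…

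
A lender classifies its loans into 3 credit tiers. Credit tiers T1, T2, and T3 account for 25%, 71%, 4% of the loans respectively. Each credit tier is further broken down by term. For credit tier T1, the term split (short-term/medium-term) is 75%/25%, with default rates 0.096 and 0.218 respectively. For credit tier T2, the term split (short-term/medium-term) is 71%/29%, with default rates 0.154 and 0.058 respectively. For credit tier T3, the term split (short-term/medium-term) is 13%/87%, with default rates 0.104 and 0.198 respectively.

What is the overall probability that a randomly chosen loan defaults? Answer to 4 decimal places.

P(D) ≈ 0.1286

P(D|T1) = 0.75·0.096 + 0.25·0.218 = 0.072 + 0.0545 = 0.1265
P(D|T2) = 0.71·0.154 + 0.29·0.058 = 0.10934 + 0.01682 = 0.12616
P(D|T3) = 0.13·0.104 + 0.87·0.198 = 0.01352 + 0.17226 = 0.18578
Then overall,
P(D) = 0.25·0.1265 + 0.71·0.12616 + 0.04·0.18578
      = 0.031625 + 0.0895736 + 0.0074312 = 0.1286298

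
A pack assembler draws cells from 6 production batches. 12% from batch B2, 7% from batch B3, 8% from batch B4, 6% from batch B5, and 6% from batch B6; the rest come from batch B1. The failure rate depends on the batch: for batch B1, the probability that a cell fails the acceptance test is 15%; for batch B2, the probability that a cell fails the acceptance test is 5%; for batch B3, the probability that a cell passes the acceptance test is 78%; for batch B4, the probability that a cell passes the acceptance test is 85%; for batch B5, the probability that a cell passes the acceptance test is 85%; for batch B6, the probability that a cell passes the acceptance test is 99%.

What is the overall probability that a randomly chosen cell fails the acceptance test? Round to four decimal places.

0.1345

P(B1) = 1 − (0.12 + 0.07 + 0.08 + 0.06 + 0.06) = 0.61.
P(F|B3) = 1 − 0.78 = 0.22.
P(F|B4) = 1 − 0.85 = 0.15.
P(F|B5) = 1 − 0.85 = 0.15.
P(F|B6) = 1 − 0.99 = 0.01.
Using total probability over the partition,
P(F) = P(F|B1)·P(B1) + P(F|B2)·P(B2) + P(F|B3)·P(B3) + P(F|B4)·P(B4) + P(F|B5)·P(B5) + P(F|B6)·P(B6)
      = 0.15·0.61 + 0.05·0.12 + 0.22·0.07 + 0.15·0.08 + 0.15·0.06 + 0.01·0.06
      = 0.0915 + 0.006 + 0.0154 + 0.012 + 0.009 + 0.0006 = 0.1345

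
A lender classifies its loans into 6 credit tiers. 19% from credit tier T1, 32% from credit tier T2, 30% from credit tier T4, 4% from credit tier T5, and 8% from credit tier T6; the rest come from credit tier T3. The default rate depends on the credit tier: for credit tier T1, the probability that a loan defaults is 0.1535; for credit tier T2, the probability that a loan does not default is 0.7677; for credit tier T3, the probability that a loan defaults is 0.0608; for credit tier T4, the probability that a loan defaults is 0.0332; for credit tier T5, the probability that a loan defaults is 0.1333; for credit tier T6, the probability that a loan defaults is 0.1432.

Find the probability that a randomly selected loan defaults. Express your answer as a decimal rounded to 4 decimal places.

0.1345

P(T3) = 1 − (0.19 + 0.32 + 0.3 + 0.04 + 0.08) = 0.07.
P(D|T2) = 1 − 0.7677 = 0.2323.
Summing over the partition,
P(D) = P(D|T1)·P(T1) + P(D|T2)·P(T2) + P(D|T3)·P(T3) + P(D|T4)·P(T4) + P(D|T5)·P(T5) + P(D|T6)·P(T6)
      = 0.1535·0.19 + 0.2323·0.32 + 0.0608·0.07 + 0.0332·0.3 + 0.1333·0.04 + 0.1432·0.08
      = 0.029165 + 0.074336 + 0.004256 + 0.00996 + 0.005332 + 0.011456 = 0.134505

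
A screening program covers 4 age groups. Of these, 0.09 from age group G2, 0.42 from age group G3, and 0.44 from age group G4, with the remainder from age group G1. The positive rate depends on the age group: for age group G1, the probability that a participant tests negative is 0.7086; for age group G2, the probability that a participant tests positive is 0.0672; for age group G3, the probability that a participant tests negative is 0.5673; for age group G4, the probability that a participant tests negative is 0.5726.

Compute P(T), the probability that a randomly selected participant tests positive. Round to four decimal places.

P(G1) = 1 − (0.09 + 0.42 + 0.44) = 0.05.
P(T|G1) = 1 − 0.7086 = 0.2914.
P(T|G3) = 1 − 0.5673 = 0.4327.
P(T|G4) = 1 − 0.5726 = 0.4274.
P(T) = P(T|G1)·P(G1) + P(T|G2)·P(G2) + P(T|G3)·P(G3) + P(T|G4)·P(G4)
      = 0.2914·0.05 + 0.0672·0.09 + 0.4327·0.42 + 0.4274·0.44
      = 0.01457 + 0.006048 + 0.181734 + 0.188056 = 0.390408

P(T) ≈ 0.3904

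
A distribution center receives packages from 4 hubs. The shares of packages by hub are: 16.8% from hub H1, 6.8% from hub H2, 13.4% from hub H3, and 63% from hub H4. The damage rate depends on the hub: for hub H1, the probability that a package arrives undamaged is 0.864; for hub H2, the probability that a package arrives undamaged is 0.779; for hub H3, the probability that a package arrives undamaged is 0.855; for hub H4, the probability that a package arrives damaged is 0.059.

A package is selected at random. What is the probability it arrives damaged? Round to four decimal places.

P(D|H1) = 1 − 0.864 = 0.136.
P(D|H2) = 1 − 0.779 = 0.221.
P(D|H3) = 1 − 0.855 = 0.145.
Using total probability over the partition,
P(D) = P(D|H1)·P(H1) + P(D|H2)·P(H2) + P(D|H3)·P(H3) + P(D|H4)·P(H4)
      = 0.136·0.168 + 0.221·0.068 + 0.145·0.134 + 0.059·0.63
      = 0.022848 + 0.015028 + 0.01943 + 0.03717 = 0.094476

P(D) ≈ 0.0945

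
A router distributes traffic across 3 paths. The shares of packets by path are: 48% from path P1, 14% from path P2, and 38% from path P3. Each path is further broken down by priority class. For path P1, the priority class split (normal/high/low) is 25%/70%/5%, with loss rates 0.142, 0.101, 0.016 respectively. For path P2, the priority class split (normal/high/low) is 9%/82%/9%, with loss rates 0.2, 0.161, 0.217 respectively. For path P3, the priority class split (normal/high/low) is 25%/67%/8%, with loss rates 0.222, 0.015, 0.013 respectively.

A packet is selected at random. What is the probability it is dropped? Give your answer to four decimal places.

0.1004

P(L|P1) = 0.25·0.142 + 0.7·0.101 + 0.05·0.016 = 0.0355 + 0.0707 + 0.0008 = 0.107
P(L|P2) = 0.09·0.2 + 0.82·0.161 + 0.09·0.217 = 0.018 + 0.13202 + 0.01953 = 0.16955
P(L|P3) = 0.25·0.222 + 0.67·0.015 + 0.08·0.013 = 0.0555 + 0.01005 + 0.00104 = 0.06659
Then overall,
P(L) = 0.48·0.107 + 0.14·0.16955 + 0.38·0.06659
      = 0.05136 + 0.023737 + 0.0253042 = 0.1004012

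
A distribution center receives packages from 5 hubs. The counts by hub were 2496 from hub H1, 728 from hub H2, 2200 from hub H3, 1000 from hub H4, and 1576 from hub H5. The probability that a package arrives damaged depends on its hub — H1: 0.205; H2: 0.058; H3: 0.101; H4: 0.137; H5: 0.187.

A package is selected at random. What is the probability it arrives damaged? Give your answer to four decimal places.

P(D) ≈ 0.1510

Total: 2496 + 728 + 2200 + 1000 + 1576 = 8000.
P(H1) = 2496/8000 = 0.312. P(H2) = 728/8000 = 0.091. P(H3) = 2200/8000 = 0.275. P(H4) = 1000/8000 = 0.125. P(H5) = 1576/8000 = 0.197.
P(D) = P(D|H1)·P(H1) + P(D|H2)·P(H2) + P(D|H3)·P(H3) + P(D|H4)·P(H4) + P(D|H5)·P(H5)
      = 0.205·0.312 + 0.058·0.091 + 0.101·0.275 + 0.137·0.125 + 0.187·0.197
      = 0.06396 + 0.005278 + 0.027775 + 0.017125 + 0.036839 = 0.150977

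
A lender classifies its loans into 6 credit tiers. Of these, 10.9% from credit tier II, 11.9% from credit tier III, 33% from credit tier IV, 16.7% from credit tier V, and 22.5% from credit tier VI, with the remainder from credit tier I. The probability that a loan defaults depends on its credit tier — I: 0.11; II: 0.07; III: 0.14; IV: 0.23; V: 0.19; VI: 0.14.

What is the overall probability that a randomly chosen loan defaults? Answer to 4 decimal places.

P(D) ≈ 0.1689

P(I) = 1 − (0.109 + 0.119 + 0.33 + 0.167 + 0.225) = 0.05.
P(D) = P(D|I)·P(I) + P(D|II)·P(II) + P(D|III)·P(III) + P(D|IV)·P(IV) + P(D|V)·P(V) + P(D|VI)·P(VI)
      = 0.11·0.05 + 0.07·0.109 + 0.14·0.119 + 0.23·0.33 + 0.19·0.167 + 0.14·0.225
      = 0.0055 + 0.00763 + 0.01666 + 0.0759 + 0.03173 + 0.0315 = 0.16892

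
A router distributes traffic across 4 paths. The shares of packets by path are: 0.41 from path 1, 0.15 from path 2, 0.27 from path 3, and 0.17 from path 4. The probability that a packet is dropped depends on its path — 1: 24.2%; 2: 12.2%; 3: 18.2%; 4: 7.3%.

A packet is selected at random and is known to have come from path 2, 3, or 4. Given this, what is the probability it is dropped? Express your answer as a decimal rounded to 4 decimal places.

Let S = {2, 3, 4}.
P(S) = 0.15 + 0.27 + 0.17 = 0.59.
P(L ∩ S) = 0.122·0.15 + 0.182·0.27 + 0.073·0.17 = 0.0183 + 0.04914 + 0.01241 = 0.07985.
P(L | S) = 0.07985 / 0.59 = 0.135339…

0.1353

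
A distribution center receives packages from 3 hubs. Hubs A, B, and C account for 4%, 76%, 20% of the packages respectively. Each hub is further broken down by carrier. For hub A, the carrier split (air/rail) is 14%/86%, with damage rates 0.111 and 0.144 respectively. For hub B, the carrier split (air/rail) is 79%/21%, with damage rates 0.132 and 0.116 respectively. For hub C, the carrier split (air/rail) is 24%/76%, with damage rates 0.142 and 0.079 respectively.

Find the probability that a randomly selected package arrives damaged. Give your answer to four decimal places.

0.1222

P(D|A) = 0.14·0.111 + 0.86·0.144 = 0.01554 + 0.12384 = 0.13938
P(D|B) = 0.79·0.132 + 0.21·0.116 = 0.10428 + 0.02436 = 0.12864
P(D|C) = 0.24·0.142 + 0.76·0.079 = 0.03408 + 0.06004 = 0.09412
By total probability over the outer partition,
P(D) = 0.04·0.13938 + 0.76·0.12864 + 0.2·0.09412
      = 0.0055752 + 0.0977664 + 0.018824 = 0.1221656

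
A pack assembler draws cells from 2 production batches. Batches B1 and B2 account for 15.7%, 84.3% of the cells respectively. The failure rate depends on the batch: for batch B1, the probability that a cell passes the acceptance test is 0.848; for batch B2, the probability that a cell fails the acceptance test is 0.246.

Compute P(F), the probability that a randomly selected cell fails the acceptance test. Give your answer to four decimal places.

0.2312

P(F|B1) = 1 − 0.848 = 0.152.
P(F) = P(F|B1)·P(B1) + P(F|B2)·P(B2)
      = 0.152·0.157 + 0.246·0.843
      = 0.023864 + 0.207378 = 0.231242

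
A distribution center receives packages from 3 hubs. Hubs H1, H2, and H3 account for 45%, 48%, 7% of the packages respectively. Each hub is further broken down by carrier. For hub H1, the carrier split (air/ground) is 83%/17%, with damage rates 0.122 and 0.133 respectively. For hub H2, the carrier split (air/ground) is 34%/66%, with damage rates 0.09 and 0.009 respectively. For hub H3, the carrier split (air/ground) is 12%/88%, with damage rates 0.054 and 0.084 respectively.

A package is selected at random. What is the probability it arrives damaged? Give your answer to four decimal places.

0.0789

P(D|H1) = 0.83·0.122 + 0.17·0.133 = 0.10126 + 0.02261 = 0.12387
P(D|H2) = 0.34·0.09 + 0.66·0.009 = 0.0306 + 0.00594 = 0.03654
P(D|H3) = 0.12·0.054 + 0.88·0.084 = 0.00648 + 0.07392 = 0.0804
By total probability over the outer partition,
P(D) = 0.45·0.12387 + 0.48·0.03654 + 0.07·0.0804
      = 0.0557415 + 0.0175392 + 0.005628 = 0.0789087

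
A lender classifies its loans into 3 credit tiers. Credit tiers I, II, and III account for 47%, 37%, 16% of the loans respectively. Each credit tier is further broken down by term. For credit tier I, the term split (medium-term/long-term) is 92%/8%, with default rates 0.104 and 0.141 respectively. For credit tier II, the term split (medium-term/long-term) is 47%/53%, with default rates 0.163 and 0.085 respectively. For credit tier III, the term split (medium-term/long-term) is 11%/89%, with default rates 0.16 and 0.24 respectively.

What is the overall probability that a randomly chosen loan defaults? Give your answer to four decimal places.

P(D) ≈ 0.1323

P(D|I) = 0.92·0.104 + 0.08·0.141 = 0.09568 + 0.01128 = 0.10696
P(D|II) = 0.47·0.163 + 0.53·0.085 = 0.07661 + 0.04505 = 0.12166
P(D|III) = 0.11·0.16 + 0.89·0.24 = 0.0176 + 0.2136 = 0.2312
By total probability over the outer partition,
P(D) = 0.47·0.10696 + 0.37·0.12166 + 0.16·0.2312
      = 0.0502712 + 0.0450142 + 0.036992 = 0.1322774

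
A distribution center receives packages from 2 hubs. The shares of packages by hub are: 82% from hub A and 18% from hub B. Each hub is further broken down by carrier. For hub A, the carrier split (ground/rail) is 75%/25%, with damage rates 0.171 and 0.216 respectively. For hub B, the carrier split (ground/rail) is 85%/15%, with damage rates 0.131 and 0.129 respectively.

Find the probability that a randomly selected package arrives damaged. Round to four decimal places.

P(D|A) = 0.75·0.171 + 0.25·0.216 = 0.12825 + 0.054 = 0.18225
P(D|B) = 0.85·0.131 + 0.15·0.129 = 0.11135 + 0.01935 = 0.1307
By total probability over the outer partition,
P(D) = 0.82·0.18225 + 0.18·0.1307
      = 0.149445 + 0.023526 = 0.172971

P(D) ≈ 0.1730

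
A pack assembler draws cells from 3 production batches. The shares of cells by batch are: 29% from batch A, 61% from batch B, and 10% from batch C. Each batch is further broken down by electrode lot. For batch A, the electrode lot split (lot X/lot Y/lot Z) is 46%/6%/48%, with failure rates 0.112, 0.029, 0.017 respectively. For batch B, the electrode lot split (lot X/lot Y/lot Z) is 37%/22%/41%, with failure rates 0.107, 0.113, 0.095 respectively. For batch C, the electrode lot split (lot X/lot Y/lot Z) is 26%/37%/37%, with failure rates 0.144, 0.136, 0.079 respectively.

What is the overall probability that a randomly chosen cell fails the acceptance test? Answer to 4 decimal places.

P(F|A) = 0.46·0.112 + 0.06·0.029 + 0.48·0.017 = 0.05152 + 0.00174 + 0.00816 = 0.06142
P(F|B) = 0.37·0.107 + 0.22·0.113 + 0.41·0.095 = 0.03959 + 0.02486 + 0.03895 = 0.1034
P(F|C) = 0.26·0.144 + 0.37·0.136 + 0.37·0.079 = 0.03744 + 0.05032 + 0.02923 = 0.11699
By total probability over the outer partition,
P(F) = 0.29·0.06142 + 0.61·0.1034 + 0.1·0.11699
      = 0.0178118 + 0.063074 + 0.011699 = 0.0925848

P(F) ≈ 0.0926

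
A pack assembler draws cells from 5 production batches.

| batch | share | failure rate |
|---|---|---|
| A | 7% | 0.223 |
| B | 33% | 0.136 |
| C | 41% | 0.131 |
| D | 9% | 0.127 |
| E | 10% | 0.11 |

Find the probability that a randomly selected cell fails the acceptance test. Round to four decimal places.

P(F) = P(F|A)·P(A) + P(F|B)·P(B) + P(F|C)·P(C) + P(F|D)·P(D) + P(F|E)·P(E)
      = 0.223·0.07 + 0.136·0.33 + 0.131·0.41 + 0.127·0.09 + 0.11·0.1
      = 0.01561 + 0.04488 + 0.05371 + 0.01143 + 0.011 = 0.13663

0.1366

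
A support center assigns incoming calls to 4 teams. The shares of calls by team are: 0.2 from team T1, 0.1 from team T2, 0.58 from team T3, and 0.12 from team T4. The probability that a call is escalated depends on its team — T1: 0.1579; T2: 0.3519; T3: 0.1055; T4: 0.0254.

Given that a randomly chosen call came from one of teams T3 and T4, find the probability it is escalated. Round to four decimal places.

Let S = {T3, T4}.
P(S) = 0.58 + 0.12 = 0.7.
P(E ∩ S) = 0.1055·0.58 + 0.0254·0.12 = 0.06119 + 0.003048 = 0.064238.
P(E | S) = 0.064238 / 0.7 = 0.091769…

0.0918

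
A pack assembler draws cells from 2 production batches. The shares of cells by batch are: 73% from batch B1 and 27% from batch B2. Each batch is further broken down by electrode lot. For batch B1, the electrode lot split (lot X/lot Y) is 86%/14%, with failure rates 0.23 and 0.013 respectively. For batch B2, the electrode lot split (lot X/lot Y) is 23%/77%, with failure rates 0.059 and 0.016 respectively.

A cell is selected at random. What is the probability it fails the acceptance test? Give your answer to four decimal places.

P(F|B1) = 0.86·0.23 + 0.14·0.013 = 0.1978 + 0.00182 = 0.19962
P(F|B2) = 0.23·0.059 + 0.77·0.016 = 0.01357 + 0.01232 = 0.02589
Then overall,
P(F) = 0.73·0.19962 + 0.27·0.02589
      = 0.1457226 + 0.0069903 = 0.1527129

P(F) ≈ 0.1527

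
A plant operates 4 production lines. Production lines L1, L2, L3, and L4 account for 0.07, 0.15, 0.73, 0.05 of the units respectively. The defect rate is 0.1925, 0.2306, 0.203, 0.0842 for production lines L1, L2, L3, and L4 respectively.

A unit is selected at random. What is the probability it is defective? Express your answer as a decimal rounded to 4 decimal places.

P(D) = P(D|L1)·P(L1) + P(D|L2)·P(L2) + P(D|L3)·P(L3) + P(D|L4)·P(L4)
      = 0.1925·0.07 + 0.2306·0.15 + 0.203·0.73 + 0.0842·0.05
      = 0.013475 + 0.03459 + 0.14819 + 0.00421 = 0.200465

P(D) ≈ 0.2005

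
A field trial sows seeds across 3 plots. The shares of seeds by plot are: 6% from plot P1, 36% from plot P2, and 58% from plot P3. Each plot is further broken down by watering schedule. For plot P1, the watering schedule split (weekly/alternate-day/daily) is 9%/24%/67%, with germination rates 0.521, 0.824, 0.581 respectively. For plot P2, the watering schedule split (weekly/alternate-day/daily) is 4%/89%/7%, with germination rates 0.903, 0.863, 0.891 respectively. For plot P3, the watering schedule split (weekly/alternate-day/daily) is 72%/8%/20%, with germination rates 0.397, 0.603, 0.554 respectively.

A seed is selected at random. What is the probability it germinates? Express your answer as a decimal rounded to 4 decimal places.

0.6080

P(G|P1) = 0.09·0.521 + 0.24·0.824 + 0.67·0.581 = 0.04689 + 0.19776 + 0.38927 = 0.63392
P(G|P2) = 0.04·0.903 + 0.89·0.863 + 0.07·0.891 = 0.03612 + 0.76807 + 0.06237 = 0.86656
P(G|P3) = 0.72·0.397 + 0.08·0.603 + 0.2·0.554 = 0.28584 + 0.04824 + 0.1108 = 0.44488
By total probability over the outer partition,
P(G) = 0.06·0.63392 + 0.36·0.86656 + 0.58·0.44488
      = 0.0380352 + 0.3119616 + 0.2580304 = 0.6080272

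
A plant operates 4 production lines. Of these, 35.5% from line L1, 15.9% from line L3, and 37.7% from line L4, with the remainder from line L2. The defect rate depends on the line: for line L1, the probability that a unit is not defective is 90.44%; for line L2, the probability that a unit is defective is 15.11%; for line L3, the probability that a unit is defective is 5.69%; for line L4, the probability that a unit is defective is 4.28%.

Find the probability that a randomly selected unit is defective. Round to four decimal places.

P(D) ≈ 0.0756

P(L2) = 1 − (0.355 + 0.159 + 0.377) = 0.109.
P(D|L1) = 1 − 0.9044 = 0.0956.
Using total probability over the partition,
P(D) = P(D|L1)·P(L1) + P(D|L2)·P(L2) + P(D|L3)·P(L3) + P(D|L4)·P(L4)
      = 0.0956·0.355 + 0.1511·0.109 + 0.0569·0.159 + 0.0428·0.377
      = 0.033938 + 0.0164699 + 0.0090471 + 0.0161356 = 0.0755906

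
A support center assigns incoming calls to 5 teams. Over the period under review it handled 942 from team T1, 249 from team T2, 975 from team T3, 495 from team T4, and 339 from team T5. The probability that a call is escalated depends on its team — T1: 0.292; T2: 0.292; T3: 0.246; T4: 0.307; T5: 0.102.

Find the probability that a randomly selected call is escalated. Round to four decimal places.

Total: 942 + 249 + 975 + 495 + 339 = 3000.
P(T1) = 942/3000 = 0.314. P(T2) = 249/3000 = 0.083. P(T3) = 975/3000 = 0.325. P(T4) = 495/3000 = 0.165. P(T5) = 339/3000 = 0.113.
P(E) = P(E|T1)·P(T1) + P(E|T2)·P(T2) + P(E|T3)·P(T3) + P(E|T4)·P(T4) + P(E|T5)·P(T5)
      = 0.292·0.314 + 0.292·0.083 + 0.246·0.325 + 0.307·0.165 + 0.102·0.113
      = 0.091688 + 0.024236 + 0.07995 + 0.050655 + 0.011526 = 0.258055

P(E) ≈ 0.2581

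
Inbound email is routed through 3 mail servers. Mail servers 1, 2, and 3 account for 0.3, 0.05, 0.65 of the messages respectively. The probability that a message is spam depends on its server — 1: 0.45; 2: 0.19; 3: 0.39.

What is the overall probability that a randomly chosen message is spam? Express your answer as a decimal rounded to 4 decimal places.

Summing over the partition,
P(S) = P(S|1)·P(1) + P(S|2)·P(2) + P(S|3)·P(3)
      = 0.45·0.3 + 0.19·0.05 + 0.39·0.65
      = 0.135 + 0.0095 + 0.2535 = 0.398

P(S) ≈ 0.3980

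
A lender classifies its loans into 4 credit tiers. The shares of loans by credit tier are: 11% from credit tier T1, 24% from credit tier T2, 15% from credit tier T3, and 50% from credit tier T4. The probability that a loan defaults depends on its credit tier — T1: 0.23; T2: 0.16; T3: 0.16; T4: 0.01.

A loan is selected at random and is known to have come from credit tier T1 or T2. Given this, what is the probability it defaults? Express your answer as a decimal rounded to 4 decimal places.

0.1820

Let S = {T1, T2}.
P(S) = 0.11 + 0.24 = 0.35.
P(D ∩ S) = 0.23·0.11 + 0.16·0.24 = 0.0253 + 0.0384 = 0.0637.
P(D | S) = 0.0637 / 0.35 = 0.182000…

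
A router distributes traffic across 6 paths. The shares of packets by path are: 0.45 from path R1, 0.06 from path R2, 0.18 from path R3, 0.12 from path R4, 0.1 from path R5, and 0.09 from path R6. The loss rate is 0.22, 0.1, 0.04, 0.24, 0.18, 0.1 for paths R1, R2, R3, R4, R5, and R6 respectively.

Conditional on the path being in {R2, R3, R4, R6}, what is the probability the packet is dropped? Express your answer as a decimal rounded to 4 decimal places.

Let S = {R2, R3, R4, R6}.
P(S) = 0.06 + 0.18 + 0.12 + 0.09 = 0.45.
P(L ∩ S) = 0.1·0.06 + 0.04·0.18 + 0.24·0.12 + 0.1·0.09 = 0.006 + 0.0072 + 0.0288 + 0.009 = 0.051.
P(L | S) = 0.051 / 0.45 = 0.113333…

P(L|S) ≈ 0.1133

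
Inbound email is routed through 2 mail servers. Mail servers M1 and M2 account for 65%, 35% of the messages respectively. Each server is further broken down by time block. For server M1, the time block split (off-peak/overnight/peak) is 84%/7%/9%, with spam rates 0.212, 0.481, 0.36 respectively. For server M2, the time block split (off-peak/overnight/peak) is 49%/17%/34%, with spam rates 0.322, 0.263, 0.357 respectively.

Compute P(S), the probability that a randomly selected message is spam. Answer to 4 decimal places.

0.2721

P(S|M1) = 0.84·0.212 + 0.07·0.481 + 0.09·0.36 = 0.17808 + 0.03367 + 0.0324 = 0.24415
P(S|M2) = 0.49·0.322 + 0.17·0.263 + 0.34·0.357 = 0.15778 + 0.04471 + 0.12138 = 0.32387
Then overall,
P(S) = 0.65·0.24415 + 0.35·0.32387
      = 0.1586975 + 0.1133545 = 0.272052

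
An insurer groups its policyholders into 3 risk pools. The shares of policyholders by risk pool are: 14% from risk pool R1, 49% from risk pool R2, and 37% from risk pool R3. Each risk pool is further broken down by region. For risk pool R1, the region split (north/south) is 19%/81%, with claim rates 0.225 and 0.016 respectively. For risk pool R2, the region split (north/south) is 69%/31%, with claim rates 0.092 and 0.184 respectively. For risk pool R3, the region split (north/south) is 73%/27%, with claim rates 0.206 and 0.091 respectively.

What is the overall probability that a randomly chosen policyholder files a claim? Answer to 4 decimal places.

P(C|R1) = 0.19·0.225 + 0.81·0.016 = 0.04275 + 0.01296 = 0.05571
P(C|R2) = 0.69·0.092 + 0.31·0.184 = 0.06348 + 0.05704 = 0.12052
P(C|R3) = 0.73·0.206 + 0.27·0.091 = 0.15038 + 0.02457 = 0.17495
By total probability over the outer partition,
P(C) = 0.14·0.05571 + 0.49·0.12052 + 0.37·0.17495
      = 0.0077994 + 0.0590548 + 0.0647315 = 0.1315857

0.1316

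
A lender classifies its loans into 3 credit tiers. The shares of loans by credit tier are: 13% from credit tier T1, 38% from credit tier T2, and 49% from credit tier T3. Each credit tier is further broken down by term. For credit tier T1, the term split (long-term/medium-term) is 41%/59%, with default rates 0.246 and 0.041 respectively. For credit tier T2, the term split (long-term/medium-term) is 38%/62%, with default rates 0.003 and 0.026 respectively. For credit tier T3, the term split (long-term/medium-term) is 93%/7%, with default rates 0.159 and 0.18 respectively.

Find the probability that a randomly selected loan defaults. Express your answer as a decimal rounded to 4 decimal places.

P(D) ≈ 0.1014

P(D|T1) = 0.41·0.246 + 0.59·0.041 = 0.10086 + 0.02419 = 0.12505
P(D|T2) = 0.38·0.003 + 0.62·0.026 = 0.00114 + 0.01612 = 0.01726
P(D|T3) = 0.93·0.159 + 0.07·0.18 = 0.14787 + 0.0126 = 0.16047
Then overall,
P(D) = 0.13·0.12505 + 0.38·0.01726 + 0.49·0.16047
      = 0.0162565 + 0.0065588 + 0.0786303 = 0.1014456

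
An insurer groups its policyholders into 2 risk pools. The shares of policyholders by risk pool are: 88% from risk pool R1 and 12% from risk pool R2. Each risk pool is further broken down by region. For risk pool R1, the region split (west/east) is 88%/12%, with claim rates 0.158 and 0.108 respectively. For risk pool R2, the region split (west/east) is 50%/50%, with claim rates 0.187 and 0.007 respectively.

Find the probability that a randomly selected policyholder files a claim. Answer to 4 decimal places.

P(C|R1) = 0.88·0.158 + 0.12·0.108 = 0.13904 + 0.01296 = 0.152
P(C|R2) = 0.5·0.187 + 0.5·0.007 = 0.0935 + 0.0035 = 0.097
By total probability over the outer partition,
P(C) = 0.88·0.152 + 0.12·0.097
      = 0.13376 + 0.01164 = 0.1454

P(C) ≈ 0.1454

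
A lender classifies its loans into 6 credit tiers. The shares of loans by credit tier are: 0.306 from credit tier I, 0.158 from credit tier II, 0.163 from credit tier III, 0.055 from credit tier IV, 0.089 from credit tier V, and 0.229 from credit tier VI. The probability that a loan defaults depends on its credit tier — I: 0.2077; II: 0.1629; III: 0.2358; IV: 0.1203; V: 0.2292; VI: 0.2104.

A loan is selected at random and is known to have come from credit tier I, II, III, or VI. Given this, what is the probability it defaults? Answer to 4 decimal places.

Let S = {I, II, III, VI}.
P(S) = 0.306 + 0.158 + 0.163 + 0.229 = 0.856.
P(D ∩ S) = 0.2077·0.306 + 0.1629·0.158 + 0.2358·0.163 + 0.2104·0.229 = 0.0635562 + 0.0257382 + 0.0384354 + 0.0481816 = 0.1759114.
P(D | S) = 0.1759114 / 0.856 = 0.205504…

0.2055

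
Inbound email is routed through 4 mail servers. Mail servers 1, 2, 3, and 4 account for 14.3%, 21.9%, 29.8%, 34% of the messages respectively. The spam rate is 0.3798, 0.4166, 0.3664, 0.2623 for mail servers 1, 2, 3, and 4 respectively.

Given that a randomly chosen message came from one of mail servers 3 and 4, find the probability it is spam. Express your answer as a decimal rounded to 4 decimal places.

Let J = {3, 4}.
P(J) = 0.298 + 0.34 = 0.638.
P(S ∩ J) = 0.3664·0.298 + 0.2623·0.34 = 0.1091872 + 0.089182 = 0.1983692.
P(S | J) = 0.1983692 / 0.638 = 0.310924…

P(S|J) ≈ 0.3109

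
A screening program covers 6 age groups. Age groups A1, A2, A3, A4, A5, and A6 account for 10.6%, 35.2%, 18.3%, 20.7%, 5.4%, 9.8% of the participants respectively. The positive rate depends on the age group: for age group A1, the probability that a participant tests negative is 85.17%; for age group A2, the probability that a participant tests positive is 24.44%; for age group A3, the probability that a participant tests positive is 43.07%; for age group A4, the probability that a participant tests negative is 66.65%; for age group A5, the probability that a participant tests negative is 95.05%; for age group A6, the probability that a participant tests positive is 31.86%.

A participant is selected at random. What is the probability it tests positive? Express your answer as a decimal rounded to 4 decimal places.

P(T|A1) = 1 − 0.8517 = 0.1483.
P(T|A4) = 1 − 0.6665 = 0.3335.
P(T|A5) = 1 − 0.9505 = 0.0495.
By the law of total probability,
P(T) = P(T|A1)·P(A1) + P(T|A2)·P(A2) + P(T|A3)·P(A3) + P(T|A4)·P(A4) + P(T|A5)·P(A5) + P(T|A6)·P(A6)
      = 0.1483·0.106 + 0.2444·0.352 + 0.4307·0.183 + 0.3335·0.207 + 0.0495·0.054 + 0.3186·0.098
      = 0.0157198 + 0.0860288 + 0.0788181 + 0.0690345 + 0.002673 + 0.0312228 = 0.283497

P(T) ≈ 0.2835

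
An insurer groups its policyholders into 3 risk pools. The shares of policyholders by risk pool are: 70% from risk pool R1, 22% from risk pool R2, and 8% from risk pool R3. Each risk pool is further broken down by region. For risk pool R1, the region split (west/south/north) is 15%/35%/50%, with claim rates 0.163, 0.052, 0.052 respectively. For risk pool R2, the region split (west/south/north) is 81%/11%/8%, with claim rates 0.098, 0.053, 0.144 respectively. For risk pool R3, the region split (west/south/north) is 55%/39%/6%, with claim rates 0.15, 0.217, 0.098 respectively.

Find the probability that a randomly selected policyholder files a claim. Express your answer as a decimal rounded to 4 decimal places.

0.0832

P(C|R1) = 0.15·0.163 + 0.35·0.052 + 0.5·0.052 = 0.02445 + 0.0182 + 0.026 = 0.06865
P(C|R2) = 0.81·0.098 + 0.11·0.053 + 0.08·0.144 = 0.07938 + 0.00583 + 0.01152 = 0.09673
P(C|R3) = 0.55·0.15 + 0.39·0.217 + 0.06·0.098 = 0.0825 + 0.08463 + 0.00588 = 0.17301
Then overall,
P(C) = 0.7·0.06865 + 0.22·0.09673 + 0.08·0.17301
      = 0.048055 + 0.0212806 + 0.0138408 = 0.0831764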